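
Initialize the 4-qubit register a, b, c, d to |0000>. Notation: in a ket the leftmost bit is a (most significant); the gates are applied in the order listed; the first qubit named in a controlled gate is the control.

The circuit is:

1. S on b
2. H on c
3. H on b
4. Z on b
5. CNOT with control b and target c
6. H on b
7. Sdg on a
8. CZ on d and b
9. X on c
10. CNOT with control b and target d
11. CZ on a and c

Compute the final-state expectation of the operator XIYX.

In the final state, XIYX has expectation 0.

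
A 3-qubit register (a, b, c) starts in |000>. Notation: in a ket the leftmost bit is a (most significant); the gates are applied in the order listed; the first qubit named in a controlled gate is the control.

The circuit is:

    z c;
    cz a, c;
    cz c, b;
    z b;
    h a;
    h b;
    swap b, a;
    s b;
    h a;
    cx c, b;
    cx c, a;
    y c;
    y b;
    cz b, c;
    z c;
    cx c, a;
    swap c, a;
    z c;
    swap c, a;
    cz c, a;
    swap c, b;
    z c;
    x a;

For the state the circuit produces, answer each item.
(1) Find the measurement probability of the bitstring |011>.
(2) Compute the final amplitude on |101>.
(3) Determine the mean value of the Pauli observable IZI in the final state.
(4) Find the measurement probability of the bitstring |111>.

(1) A full measurement returns |011> with probability 1/2.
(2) The amplitude on |101> is 0.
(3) The expectation value of IZI is -1.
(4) A full measurement returns |111> with probability 0.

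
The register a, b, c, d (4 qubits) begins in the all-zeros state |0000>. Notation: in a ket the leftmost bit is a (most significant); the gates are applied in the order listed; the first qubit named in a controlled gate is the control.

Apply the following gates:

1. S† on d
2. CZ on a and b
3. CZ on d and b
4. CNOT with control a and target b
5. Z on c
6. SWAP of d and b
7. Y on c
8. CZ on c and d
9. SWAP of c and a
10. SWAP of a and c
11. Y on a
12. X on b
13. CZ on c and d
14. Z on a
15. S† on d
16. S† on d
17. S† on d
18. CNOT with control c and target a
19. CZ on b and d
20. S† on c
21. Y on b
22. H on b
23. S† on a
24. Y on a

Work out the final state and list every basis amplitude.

The resulting statevector has amplitude -sqrt(2)*I/2 on |1010>, -sqrt(2)*I/2 on |1110>, and 0 on every other basis state.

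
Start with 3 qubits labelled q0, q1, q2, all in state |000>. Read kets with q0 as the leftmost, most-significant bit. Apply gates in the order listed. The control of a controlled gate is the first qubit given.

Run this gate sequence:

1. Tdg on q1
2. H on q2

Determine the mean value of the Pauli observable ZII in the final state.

The observable ZII averages to 1.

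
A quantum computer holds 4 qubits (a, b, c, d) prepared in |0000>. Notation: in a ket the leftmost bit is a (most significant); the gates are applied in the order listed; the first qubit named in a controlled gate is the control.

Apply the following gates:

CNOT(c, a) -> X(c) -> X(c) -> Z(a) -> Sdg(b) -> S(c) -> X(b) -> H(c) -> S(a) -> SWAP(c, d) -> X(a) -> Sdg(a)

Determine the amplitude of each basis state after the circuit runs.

The final amplitudes are -sqrt(2)*I/2 on |1100>, -sqrt(2)*I/2 on |1101>, and 0 on every other basis state.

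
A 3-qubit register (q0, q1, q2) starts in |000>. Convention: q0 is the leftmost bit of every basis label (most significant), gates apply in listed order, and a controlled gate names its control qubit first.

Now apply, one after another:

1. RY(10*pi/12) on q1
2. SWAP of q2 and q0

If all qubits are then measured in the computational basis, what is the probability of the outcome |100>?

The probability of measuring |100> is 0.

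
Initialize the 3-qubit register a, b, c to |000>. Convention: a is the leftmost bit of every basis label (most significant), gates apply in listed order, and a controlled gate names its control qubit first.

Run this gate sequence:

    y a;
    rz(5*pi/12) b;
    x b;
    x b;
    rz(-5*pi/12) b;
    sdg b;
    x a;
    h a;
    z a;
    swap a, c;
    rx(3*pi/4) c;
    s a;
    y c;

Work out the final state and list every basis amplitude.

The final amplitudes are -sqrt(2)*sqrt(2 - sqrt(2))/4 - sqrt(2)*I*sqrt(sqrt(2) + 2)/4 on |000>, -sqrt(2)*sqrt(2 - sqrt(2))/4 - sqrt(2)*I*sqrt(sqrt(2) + 2)/4 on |001>, and 0 on every other basis state. Key observation: steps 2-5 multiply out to the identity, so the circuit reduces to the remaining gates.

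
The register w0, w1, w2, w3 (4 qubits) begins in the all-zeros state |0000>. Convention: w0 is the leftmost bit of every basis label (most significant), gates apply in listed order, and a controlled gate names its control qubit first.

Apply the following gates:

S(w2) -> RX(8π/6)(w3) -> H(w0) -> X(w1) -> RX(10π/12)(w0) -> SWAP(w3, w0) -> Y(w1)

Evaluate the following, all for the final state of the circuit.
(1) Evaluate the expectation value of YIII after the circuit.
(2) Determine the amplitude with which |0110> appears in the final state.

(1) In the final state, YIII has expectation sqrt(3)/2.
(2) The final state's coefficient on |0110> equals 0.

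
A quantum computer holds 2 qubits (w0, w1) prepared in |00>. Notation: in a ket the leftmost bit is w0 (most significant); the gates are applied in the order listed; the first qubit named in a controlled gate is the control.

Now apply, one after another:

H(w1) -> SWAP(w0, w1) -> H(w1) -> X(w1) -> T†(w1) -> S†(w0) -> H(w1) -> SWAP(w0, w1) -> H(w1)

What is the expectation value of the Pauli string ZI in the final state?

The expectation value of ZI is sqrt(2)/2.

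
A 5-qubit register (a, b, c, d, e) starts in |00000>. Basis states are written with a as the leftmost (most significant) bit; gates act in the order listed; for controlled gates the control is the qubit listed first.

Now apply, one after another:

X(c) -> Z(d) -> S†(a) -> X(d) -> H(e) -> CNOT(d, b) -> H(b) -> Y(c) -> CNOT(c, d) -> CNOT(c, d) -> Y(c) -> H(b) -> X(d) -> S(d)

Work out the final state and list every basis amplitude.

The resulting statevector has amplitude sqrt(2)/2 on |01100>, sqrt(2)/2 on |01101>, and 0 on every other basis state. Key observation: the block from step 7 through step 12 cancels to the identity and can be dropped.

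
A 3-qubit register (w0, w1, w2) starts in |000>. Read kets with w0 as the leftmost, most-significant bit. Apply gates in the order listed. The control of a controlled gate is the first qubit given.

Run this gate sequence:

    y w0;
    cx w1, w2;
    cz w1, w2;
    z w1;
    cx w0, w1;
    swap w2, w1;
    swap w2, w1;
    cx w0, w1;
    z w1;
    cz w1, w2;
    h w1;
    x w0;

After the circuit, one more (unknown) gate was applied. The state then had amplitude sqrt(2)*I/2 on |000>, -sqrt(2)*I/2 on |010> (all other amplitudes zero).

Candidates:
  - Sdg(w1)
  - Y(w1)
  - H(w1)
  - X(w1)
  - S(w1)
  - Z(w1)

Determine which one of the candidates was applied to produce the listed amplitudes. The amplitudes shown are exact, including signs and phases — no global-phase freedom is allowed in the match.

The unique candidate consistent with the amplitudes is Z(w1).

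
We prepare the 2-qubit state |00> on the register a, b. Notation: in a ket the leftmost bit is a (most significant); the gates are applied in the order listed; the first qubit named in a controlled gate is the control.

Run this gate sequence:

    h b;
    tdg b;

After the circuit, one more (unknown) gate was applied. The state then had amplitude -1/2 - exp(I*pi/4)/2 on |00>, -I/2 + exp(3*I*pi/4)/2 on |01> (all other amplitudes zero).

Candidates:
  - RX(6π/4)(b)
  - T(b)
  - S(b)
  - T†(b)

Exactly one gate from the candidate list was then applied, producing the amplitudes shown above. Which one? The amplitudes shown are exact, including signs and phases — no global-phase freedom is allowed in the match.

It was RX(6π/4)(b) that produced the state shown.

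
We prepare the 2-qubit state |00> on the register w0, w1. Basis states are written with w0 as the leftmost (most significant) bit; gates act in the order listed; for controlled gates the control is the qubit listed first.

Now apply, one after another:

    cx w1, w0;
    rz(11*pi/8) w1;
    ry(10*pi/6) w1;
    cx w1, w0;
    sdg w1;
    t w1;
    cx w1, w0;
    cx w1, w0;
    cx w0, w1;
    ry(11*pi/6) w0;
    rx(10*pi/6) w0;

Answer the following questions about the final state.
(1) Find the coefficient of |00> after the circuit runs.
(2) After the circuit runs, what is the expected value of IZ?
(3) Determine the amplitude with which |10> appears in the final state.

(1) |00> carries amplitude (3*sqrt(2) + 3*sqrt(6) - 3*sqrt(2)*I + (-sqrt(6) - sqrt(2) - sqrt(6)*I + 3*sqrt(2)*I)*exp(I*pi/4) + sqrt(6)*I)*exp(5*I*pi/16)/16 in the final state.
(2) The expectation value of IZ is 1.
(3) The amplitude on |10> is (-3*sqrt(6) + 3*sqrt(2) + sqrt(6)*I + (-sqrt(6) + sqrt(2) + sqrt(6)*I + 3*sqrt(2)*I)*exp(I*pi/4) + 3*sqrt(2)*I)*exp(5*I*pi/16)/16.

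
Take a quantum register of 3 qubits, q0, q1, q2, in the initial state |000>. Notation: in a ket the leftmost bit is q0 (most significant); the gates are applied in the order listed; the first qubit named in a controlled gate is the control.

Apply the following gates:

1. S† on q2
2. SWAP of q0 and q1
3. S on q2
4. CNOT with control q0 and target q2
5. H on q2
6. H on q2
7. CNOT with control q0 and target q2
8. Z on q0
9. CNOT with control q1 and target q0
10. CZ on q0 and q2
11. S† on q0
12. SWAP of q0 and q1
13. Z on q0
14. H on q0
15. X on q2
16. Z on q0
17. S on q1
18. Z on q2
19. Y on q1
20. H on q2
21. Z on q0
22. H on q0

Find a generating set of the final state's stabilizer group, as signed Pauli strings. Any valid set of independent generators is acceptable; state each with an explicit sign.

The stabilizer group can be generated by -IIX, +ZII, -IZI, among other valid generating sets.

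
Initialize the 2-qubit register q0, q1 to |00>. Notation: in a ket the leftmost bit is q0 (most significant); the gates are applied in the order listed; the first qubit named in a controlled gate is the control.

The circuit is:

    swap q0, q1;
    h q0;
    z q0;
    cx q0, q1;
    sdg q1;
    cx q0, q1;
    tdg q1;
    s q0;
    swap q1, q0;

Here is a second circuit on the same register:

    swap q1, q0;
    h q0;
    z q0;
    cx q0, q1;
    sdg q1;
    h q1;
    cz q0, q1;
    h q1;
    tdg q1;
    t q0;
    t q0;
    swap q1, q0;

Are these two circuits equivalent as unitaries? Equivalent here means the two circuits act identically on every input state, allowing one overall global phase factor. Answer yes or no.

Yes, they are equivalent — the unitaries differ by at most a global phase.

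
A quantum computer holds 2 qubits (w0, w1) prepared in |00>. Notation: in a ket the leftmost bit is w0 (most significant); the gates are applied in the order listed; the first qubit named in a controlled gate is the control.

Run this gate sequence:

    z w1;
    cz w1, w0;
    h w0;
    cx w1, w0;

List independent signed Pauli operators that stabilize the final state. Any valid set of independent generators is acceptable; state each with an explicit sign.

One valid set of independent stabilizer generators is +XI, +IZ (any independent generating set of the same group is equally correct).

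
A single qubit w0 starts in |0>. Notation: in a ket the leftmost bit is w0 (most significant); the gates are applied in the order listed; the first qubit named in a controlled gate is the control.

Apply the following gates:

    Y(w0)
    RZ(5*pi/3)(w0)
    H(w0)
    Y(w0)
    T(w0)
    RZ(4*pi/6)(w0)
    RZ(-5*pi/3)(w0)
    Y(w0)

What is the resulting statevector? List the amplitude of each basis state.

After the circuit, the state carries amplitude -sqrt(2)*exp(I*pi/12)/2 on |0>, sqrt(2)*exp(5*I*pi/6)/2 on |1>.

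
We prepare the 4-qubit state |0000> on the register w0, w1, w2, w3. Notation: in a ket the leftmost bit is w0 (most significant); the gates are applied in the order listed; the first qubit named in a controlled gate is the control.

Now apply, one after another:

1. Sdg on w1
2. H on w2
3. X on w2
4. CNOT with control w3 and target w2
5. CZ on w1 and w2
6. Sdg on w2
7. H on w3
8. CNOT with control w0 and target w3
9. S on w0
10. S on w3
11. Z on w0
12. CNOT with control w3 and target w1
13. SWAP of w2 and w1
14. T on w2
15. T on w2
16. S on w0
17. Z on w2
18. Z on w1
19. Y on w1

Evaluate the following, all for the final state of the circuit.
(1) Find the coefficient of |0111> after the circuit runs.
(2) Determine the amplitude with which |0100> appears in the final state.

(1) |0111> carries amplitude I/2 in the final state.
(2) The amplitude on |0100> is I/2.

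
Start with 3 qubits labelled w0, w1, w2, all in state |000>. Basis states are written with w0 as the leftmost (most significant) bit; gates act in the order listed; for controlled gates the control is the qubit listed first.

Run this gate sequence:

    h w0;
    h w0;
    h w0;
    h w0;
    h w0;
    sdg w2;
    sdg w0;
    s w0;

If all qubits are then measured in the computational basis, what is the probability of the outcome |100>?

A full measurement returns |100> with probability 1/2. Key observation: the block from step 2 through step 5 cancels to the identity and can be dropped.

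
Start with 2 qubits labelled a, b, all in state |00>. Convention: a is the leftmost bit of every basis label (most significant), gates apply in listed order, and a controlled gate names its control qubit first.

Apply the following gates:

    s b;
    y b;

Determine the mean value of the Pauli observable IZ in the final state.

The expectation value of IZ is -1.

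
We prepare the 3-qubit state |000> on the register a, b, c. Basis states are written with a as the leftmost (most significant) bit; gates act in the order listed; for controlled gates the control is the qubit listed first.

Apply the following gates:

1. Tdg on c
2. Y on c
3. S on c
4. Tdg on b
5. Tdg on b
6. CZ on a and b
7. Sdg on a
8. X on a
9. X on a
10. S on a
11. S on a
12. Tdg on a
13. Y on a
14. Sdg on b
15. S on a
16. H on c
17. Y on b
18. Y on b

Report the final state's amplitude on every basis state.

The resulting statevector has amplitude sqrt(2)/2 on |100>, -sqrt(2)/2 on |101>, and 0 on every other basis state. Key observation: the block from step 7 through step 10 cancels to the identity and can be dropped.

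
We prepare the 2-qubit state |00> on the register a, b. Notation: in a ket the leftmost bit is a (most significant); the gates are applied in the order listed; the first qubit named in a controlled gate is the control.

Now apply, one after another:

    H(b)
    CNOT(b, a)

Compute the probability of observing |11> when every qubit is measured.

Outcome |11> occurs with probability 1/2.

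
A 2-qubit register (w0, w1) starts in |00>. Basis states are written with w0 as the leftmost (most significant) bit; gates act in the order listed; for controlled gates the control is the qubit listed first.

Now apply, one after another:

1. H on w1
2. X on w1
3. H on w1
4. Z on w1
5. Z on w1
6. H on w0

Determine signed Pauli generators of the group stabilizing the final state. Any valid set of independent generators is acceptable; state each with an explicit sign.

The final state is stabilized by the group generated by +XI, +IZ; other independent generating sets are equally valid. Key observation: gates 1-4 undo each other exactly, leaving only the rest of the circuit to track.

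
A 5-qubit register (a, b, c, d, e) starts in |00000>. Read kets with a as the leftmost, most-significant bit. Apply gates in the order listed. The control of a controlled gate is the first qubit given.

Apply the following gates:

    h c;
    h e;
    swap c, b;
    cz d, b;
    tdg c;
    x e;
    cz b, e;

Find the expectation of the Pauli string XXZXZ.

The observable XXZXZ averages to 0.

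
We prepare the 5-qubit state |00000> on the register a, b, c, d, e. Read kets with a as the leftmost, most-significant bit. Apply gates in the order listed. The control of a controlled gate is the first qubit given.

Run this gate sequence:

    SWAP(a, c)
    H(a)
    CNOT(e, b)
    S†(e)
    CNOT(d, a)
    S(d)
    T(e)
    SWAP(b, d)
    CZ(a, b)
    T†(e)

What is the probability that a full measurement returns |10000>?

Outcome |10000> occurs with probability 1/2.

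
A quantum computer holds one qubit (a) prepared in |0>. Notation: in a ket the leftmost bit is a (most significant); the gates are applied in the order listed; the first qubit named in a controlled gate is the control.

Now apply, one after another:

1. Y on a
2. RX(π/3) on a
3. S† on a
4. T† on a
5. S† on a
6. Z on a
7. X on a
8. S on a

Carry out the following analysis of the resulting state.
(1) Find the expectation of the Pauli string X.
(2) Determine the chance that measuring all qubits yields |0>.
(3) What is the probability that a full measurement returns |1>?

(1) In the final state, X has expectation sqrt(6)/4.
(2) The probability of measuring |0> is 3/4.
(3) A full measurement returns |1> with probability 1/4.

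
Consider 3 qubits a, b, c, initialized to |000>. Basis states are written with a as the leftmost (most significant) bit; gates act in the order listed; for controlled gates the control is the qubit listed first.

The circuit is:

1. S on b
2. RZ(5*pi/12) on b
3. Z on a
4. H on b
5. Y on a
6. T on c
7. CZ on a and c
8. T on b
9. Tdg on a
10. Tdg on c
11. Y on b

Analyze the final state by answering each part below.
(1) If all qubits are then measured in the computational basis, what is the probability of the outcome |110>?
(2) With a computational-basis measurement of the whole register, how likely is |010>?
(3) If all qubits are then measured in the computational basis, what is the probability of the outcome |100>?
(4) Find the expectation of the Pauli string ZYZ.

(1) The probability of measuring |110> is 1/2.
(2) Outcome |010> occurs with probability 0.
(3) Outcome |100> occurs with probability 1/2.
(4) The expectation value of ZYZ is -sqrt(2)/2.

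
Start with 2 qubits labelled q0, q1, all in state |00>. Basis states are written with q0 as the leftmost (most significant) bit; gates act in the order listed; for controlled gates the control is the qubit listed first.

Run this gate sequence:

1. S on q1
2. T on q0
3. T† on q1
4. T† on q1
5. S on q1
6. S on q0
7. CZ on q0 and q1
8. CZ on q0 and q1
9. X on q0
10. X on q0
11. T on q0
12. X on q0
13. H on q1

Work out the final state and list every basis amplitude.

After the circuit, the state carries amplitude 0 on |00>, 0 on |01>, sqrt(2)/2 on |10>, sqrt(2)/2 on |11>.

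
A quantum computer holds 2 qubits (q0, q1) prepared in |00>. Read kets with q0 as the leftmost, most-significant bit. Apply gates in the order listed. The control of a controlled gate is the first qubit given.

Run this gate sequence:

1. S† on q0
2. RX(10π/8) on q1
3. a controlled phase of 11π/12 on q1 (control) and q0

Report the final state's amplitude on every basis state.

After the circuit, the state carries amplitude -sqrt(2 - sqrt(2))/2 on |00>, -I*sqrt(sqrt(2) + 2)/2 on |01>, 0 on |10>, 0 on |11>.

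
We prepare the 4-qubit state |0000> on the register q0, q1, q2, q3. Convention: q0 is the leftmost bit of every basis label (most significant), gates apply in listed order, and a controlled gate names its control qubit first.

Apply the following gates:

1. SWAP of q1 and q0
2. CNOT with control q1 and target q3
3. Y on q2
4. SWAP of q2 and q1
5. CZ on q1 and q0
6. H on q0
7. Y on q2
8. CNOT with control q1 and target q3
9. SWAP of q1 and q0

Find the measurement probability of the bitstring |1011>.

The probability of measuring |1011> is 1/2.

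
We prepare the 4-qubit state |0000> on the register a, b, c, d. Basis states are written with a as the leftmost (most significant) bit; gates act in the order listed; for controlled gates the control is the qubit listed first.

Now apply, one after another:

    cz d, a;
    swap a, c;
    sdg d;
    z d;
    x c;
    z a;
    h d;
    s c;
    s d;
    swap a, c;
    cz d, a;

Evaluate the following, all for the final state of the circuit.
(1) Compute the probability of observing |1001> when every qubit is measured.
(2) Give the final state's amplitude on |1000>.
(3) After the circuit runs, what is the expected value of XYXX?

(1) Outcome |1001> occurs with probability 1/2.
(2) |1000> carries amplitude sqrt(2)*I/2 in the final state.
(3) In the final state, XYXX has expectation 0.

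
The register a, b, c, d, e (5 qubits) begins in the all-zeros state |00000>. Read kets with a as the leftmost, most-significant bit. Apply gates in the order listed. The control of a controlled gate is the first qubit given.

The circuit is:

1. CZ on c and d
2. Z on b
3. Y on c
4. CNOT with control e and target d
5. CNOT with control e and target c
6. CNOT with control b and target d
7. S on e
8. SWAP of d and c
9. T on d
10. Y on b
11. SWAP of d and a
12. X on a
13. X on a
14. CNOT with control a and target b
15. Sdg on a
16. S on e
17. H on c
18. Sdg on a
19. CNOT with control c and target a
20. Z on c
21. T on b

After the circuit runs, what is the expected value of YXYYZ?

The expectation value of YXYYZ is 0. Key observation: steps 12-13 multiply out to the identity, so the circuit reduces to the remaining gates.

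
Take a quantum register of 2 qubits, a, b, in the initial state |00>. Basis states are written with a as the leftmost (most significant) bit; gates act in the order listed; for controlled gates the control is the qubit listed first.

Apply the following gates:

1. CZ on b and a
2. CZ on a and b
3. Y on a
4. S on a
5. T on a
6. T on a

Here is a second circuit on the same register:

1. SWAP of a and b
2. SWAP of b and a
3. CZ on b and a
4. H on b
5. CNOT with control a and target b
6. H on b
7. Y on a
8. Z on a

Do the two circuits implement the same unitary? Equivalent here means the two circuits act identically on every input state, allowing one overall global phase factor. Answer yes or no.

Yes: on every input state the two circuits agree up to one overall phase factor.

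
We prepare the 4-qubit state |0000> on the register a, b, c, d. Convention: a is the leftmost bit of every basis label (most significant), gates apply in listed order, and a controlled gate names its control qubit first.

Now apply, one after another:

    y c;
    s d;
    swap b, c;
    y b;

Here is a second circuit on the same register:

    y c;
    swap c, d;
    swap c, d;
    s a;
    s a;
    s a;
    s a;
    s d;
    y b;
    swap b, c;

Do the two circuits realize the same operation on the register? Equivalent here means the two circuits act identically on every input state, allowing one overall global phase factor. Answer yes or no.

No — the two circuits implement different unitaries, even allowing a global phase.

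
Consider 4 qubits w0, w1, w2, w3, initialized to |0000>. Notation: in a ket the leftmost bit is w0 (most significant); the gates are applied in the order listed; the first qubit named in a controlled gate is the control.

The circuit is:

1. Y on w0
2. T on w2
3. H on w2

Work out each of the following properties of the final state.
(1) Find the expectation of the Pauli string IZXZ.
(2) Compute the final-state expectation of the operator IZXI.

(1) The observable IZXZ averages to 1.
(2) The expectation value of IZXI is 1.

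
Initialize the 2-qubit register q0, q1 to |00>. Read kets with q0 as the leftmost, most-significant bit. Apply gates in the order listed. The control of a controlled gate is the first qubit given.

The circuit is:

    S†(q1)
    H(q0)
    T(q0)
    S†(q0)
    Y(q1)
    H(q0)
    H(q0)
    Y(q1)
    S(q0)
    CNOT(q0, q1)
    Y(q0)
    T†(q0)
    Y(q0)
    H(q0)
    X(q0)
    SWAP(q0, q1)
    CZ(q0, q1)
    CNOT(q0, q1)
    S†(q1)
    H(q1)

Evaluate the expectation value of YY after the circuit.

The observable YY averages to -1. Key observation: steps 4-9 multiply out to the identity, so the circuit reduces to the remaining gates.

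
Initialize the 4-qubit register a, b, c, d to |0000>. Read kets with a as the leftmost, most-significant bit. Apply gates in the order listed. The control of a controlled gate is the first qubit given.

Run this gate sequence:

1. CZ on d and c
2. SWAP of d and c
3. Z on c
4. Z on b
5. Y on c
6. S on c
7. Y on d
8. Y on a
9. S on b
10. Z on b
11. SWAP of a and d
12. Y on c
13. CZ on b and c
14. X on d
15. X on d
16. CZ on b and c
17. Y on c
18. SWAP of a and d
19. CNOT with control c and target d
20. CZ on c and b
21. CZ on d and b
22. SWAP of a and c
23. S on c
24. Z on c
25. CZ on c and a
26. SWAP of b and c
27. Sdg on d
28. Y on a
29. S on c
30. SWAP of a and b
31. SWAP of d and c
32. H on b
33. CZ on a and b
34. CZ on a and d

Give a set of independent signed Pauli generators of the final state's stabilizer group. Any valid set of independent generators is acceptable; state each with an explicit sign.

The stabilizer group can be generated by -IXII, -ZIII, +IIZI, +IIIZ, among other valid generating sets.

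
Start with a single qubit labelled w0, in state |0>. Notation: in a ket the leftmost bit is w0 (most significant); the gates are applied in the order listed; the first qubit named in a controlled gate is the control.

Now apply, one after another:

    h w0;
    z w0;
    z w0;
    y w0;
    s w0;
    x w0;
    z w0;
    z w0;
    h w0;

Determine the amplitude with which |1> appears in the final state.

The amplitude on |1> is -1/2 + I/2.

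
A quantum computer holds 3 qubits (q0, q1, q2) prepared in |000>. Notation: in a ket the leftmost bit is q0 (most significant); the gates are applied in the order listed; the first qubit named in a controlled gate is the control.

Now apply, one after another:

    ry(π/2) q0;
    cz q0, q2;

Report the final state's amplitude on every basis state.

After the circuit, the state carries amplitude sqrt(2)/2 on |000>, sqrt(2)/2 on |100>, and 0 on every other basis state.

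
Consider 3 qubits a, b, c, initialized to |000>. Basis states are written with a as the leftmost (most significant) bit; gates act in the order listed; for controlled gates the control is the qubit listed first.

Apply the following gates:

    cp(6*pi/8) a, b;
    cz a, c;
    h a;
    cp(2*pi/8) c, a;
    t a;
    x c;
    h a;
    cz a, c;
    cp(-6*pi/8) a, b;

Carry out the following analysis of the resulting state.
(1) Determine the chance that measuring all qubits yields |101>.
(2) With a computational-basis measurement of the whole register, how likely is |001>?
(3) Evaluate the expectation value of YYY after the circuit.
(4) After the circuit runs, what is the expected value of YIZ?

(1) Outcome |101> occurs with probability 1/2 - sqrt(2)/4.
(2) A full measurement returns |001> with probability sqrt(2)/4 + 1/2.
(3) The expectation value of YYY is 0.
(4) The expectation value of YIZ is -sqrt(2)/2.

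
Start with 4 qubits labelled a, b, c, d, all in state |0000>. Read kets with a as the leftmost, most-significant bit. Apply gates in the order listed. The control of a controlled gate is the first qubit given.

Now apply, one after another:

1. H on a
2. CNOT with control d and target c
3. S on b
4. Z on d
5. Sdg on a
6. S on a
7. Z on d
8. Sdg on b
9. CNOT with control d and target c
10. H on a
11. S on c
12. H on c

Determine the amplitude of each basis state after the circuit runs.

The final amplitudes are sqrt(2)/2 on |0000>, sqrt(2)/2 on |0010>, and 0 on every other basis state.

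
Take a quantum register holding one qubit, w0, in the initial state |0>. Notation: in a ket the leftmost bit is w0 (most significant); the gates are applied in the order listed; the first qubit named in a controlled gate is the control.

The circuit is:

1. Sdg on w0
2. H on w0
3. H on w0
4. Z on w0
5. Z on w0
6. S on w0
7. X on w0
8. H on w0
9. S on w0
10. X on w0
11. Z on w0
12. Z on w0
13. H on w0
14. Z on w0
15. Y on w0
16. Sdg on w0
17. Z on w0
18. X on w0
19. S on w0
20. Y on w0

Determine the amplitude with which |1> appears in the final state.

The amplitude on |1> is -1/2 - I/2.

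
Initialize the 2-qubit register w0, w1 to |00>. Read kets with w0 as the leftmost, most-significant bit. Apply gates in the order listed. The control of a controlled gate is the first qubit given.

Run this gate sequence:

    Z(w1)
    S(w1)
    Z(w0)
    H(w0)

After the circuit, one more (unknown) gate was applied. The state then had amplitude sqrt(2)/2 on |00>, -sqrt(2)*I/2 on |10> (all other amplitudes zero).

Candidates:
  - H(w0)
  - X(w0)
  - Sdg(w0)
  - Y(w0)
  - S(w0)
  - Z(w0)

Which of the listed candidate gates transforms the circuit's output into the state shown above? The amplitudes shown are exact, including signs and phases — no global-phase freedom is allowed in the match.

It was Sdg(w0) that produced the state shown.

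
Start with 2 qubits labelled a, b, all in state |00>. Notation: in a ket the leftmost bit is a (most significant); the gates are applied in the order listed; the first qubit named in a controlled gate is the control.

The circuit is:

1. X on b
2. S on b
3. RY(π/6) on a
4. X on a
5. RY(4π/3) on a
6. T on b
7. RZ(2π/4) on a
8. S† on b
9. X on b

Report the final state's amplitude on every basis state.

The resulting statevector has amplitude -sqrt(6)/4 - sqrt(2)/4 on |00>, 0 on |01>, I*(-sqrt(6) + sqrt(2))/4 on |10>, 0 on |11>.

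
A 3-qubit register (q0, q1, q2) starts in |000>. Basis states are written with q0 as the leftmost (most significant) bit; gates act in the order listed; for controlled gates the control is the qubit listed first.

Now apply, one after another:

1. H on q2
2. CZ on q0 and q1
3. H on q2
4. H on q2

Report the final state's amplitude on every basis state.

The resulting statevector has amplitude sqrt(2)/2 on |000>, sqrt(2)/2 on |001>, and 0 on every other basis state.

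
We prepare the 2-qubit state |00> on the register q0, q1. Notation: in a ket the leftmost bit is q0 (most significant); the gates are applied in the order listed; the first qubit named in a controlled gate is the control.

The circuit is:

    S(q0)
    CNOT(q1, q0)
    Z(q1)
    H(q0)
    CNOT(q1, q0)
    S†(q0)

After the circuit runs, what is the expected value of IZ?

In the final state, IZ has expectation 1.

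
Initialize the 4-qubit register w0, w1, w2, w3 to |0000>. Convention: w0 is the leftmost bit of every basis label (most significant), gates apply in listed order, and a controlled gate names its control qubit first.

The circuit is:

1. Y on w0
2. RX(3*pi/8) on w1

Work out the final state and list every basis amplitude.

The resulting statevector has amplitude I*cos(3*pi/16) on |1000>, sin(3*pi/16) on |1100>, and 0 on every other basis state.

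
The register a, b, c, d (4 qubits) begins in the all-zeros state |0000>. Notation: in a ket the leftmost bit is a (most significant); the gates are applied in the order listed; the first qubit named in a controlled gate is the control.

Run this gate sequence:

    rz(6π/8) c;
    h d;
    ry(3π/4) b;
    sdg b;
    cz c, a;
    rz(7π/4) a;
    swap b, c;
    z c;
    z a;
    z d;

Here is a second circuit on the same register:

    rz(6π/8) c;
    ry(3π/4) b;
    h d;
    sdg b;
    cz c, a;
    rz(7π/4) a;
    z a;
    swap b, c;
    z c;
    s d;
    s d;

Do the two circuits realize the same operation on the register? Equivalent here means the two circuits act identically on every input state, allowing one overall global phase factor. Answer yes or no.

Yes: on every input state the two circuits agree up to one overall phase factor.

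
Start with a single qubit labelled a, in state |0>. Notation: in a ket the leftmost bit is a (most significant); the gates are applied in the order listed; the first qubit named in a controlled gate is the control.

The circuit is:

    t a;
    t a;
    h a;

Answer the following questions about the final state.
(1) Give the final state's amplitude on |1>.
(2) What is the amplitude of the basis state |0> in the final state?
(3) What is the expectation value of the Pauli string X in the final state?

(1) |1> carries amplitude sqrt(2)/2 in the final state.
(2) The amplitude on |0> is sqrt(2)/2.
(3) In the final state, X has expectation 1.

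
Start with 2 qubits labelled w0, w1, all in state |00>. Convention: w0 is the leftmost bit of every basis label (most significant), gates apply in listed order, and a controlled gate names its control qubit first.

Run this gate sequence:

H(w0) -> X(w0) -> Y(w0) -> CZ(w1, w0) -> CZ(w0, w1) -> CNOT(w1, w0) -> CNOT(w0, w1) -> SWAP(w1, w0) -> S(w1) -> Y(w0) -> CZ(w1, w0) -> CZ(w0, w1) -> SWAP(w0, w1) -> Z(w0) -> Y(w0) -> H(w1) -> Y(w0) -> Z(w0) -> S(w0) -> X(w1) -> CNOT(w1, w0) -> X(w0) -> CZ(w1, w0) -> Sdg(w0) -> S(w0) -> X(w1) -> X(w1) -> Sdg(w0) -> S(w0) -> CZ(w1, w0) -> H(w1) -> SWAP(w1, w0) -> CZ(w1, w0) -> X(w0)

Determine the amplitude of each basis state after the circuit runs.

The final amplitudes are -sqrt(2)/2 on |00>, 0 on |01>, 0 on |10>, -sqrt(2)/2 on |11>.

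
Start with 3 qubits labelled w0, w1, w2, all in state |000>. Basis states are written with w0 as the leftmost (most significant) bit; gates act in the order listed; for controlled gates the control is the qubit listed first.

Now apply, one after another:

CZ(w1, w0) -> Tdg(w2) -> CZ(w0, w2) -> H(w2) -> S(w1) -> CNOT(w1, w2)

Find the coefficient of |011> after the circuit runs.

|011> carries amplitude 0 in the final state.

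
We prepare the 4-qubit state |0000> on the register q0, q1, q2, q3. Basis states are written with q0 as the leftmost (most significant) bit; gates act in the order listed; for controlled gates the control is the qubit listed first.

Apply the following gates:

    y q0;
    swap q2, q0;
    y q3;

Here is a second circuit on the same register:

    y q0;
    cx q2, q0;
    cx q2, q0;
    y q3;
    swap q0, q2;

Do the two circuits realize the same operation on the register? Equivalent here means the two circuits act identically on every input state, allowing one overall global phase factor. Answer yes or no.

Yes, they are equivalent — the unitaries differ by at most a global phase.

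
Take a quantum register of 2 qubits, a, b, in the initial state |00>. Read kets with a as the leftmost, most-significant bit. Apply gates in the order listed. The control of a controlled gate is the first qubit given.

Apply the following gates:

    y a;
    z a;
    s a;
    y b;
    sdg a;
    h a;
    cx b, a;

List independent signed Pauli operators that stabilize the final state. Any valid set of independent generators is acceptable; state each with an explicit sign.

The stabilizer group can be generated by -XI, -IZ, among other valid generating sets.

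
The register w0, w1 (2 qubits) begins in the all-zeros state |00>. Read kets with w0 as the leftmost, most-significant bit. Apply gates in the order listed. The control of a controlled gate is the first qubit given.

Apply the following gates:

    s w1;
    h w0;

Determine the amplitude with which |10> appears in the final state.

The amplitude on |10> is sqrt(2)/2.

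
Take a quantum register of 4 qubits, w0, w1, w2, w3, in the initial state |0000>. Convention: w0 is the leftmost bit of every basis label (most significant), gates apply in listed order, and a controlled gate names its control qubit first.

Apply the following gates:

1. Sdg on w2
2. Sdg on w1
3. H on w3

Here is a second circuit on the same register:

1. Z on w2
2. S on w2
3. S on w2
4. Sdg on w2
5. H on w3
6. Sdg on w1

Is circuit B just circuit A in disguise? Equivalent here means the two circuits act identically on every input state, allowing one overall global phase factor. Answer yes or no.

Yes: on every input state the two circuits agree up to one overall phase factor.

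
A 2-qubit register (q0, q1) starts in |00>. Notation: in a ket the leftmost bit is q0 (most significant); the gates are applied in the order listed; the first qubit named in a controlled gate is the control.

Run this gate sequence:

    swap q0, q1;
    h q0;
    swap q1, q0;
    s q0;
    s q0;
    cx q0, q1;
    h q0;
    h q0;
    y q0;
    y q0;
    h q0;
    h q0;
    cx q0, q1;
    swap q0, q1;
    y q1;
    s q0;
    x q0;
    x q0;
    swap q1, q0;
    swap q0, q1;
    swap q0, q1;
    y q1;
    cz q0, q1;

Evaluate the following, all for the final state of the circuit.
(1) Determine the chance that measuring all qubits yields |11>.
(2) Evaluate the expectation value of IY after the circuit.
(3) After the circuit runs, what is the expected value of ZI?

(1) Outcome |11> occurs with probability 1/2. Key observation: gates 7-12 undo each other exactly, leaving only the rest of the circuit to track.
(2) In the final state, IY has expectation -1.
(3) The expectation value of ZI is -1.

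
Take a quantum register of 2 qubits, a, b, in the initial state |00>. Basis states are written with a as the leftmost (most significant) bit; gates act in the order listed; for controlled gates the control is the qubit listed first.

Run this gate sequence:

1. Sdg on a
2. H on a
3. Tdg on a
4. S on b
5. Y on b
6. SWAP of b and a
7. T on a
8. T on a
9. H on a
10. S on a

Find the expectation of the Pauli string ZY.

In the final state, ZY has expectation 0.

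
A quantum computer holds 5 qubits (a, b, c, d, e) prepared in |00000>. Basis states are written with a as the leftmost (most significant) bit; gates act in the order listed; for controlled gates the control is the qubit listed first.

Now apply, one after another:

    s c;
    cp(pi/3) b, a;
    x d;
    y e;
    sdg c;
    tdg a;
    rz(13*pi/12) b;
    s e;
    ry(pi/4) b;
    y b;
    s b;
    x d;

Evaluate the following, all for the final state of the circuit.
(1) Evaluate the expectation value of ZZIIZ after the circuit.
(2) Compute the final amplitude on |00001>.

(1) The expectation value of ZZIIZ is sqrt(2)/2.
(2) The amplitude on |00001> is -sqrt(2 - sqrt(2))*exp(23*I*pi/24)/2.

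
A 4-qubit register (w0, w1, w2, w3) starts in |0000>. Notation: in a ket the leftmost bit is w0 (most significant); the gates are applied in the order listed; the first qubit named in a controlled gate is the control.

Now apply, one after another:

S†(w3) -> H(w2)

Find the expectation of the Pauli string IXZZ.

The observable IXZZ averages to 0.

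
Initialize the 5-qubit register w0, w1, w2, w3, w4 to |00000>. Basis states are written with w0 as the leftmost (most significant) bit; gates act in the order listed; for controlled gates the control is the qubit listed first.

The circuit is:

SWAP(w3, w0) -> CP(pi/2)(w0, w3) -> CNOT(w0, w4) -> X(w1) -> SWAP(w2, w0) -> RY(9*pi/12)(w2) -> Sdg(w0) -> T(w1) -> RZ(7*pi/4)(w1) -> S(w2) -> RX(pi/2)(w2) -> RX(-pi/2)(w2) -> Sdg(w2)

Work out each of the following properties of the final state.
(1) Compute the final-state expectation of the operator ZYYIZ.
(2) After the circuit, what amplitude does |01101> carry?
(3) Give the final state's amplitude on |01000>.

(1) The expectation value of ZYYIZ is 0. Key observation: steps 10-13 multiply out to the identity, so the circuit reduces to the remaining gates.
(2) |01101> carries amplitude 0 in the final state.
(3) The final state's coefficient on |01000> equals -sqrt(2 - sqrt(2))*exp(I*pi/8)/2.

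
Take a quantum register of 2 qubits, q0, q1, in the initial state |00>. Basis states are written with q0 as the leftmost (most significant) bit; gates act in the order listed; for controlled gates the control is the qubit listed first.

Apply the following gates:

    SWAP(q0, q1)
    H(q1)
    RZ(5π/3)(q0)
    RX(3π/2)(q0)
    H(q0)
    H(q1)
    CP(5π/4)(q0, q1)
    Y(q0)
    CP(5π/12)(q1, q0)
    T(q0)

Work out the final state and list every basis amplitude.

After the circuit, the state carries amplitude (-1 - I)*exp(I*pi/6)/2 on |00>, 0 on |01>, (-1 + I)*exp(5*I*pi/12)/2 on |10>, 0 on |11>.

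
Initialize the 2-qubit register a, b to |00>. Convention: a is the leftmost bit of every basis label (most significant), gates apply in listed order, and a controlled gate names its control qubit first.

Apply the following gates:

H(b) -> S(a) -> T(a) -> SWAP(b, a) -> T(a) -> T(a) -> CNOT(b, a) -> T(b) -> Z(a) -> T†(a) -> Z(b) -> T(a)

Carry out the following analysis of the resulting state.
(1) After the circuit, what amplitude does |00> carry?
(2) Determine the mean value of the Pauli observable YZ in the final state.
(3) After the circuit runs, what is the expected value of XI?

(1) The final state's coefficient on |00> equals sqrt(2)/2.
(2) The observable YZ averages to -1.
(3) In the final state, XI has expectation 0.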